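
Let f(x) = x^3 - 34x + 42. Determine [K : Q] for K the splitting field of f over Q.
[K : Q] = 6

By the rational root test, any rational root of the monic integer polynomial f(x) = x^3 - 34x + 42 must be an integer dividing the constant term 42, i.e. one of ±{1, 2, 3, 6, 7, 14, 21, 42}. Evaluating: f(1) = 9, f(-1) = 75, f(2) = -18, f(-2) = 102, f(3) = -33, f(-3) = 117, f(6) = 54, f(-6) = 30, f(7) = 147, f(-7) = -63, f(14) = 2310, f(-14) = -2226, f(21) = 8589, f(-21) = -8505, f(42) = 72702, f(-42) = -72618; none is 0, so f has no rational root and is therefore irreducible over Q (a cubic with no linear factor over a field is irreducible). For an irreducible cubic, the Galois group is A_3 or S_3 according as the discriminant disc(f) = -4a^3 - 27b^2 = -4·(-34)^3 - 27·(42)^2 = 109588 is or is not a square in Q. Here disc(f) = 109588 is not a perfect square in Q, so the Galois group of f over Q is not contained in A_3 and must be all of S_3. The splitting field has degree |S_3| = 6 over Q, so [K : Q] = 6.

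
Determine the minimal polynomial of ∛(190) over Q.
m_α(x) = x^3 - 190

α satisfies α^3 = 190, so x^3 - 190 annihilates α. By the rational root test, a rational root p/q (in lowest terms) of x^3 - 190 would satisfy p^3 = 190 q^3, forcing q = 1 and p^3 = 190; but 190 is not a perfect cube, contradiction. A monic cubic over Q with no rational root is irreducible (any nontrivial factorization would include a linear factor). Hence x^3 - 190 is the minimal polynomial of α, and in particular [Q(α):Q] = 3.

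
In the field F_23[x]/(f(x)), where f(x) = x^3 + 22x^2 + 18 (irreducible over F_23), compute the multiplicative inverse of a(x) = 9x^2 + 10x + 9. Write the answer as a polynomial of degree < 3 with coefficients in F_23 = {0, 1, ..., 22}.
a(x)^(-1) ≡ 13x^2 + 9x + 7 (mod f(x))

Since f is irreducible over F_23, F_23[x]/(f) is a field and a(x) ≠ 0 has an inverse. Apply the extended Euclidean algorithm to f(x) and a(x) in F_23[x]: f(x) = (18x + 8)·a(x) + (11x + 15);  a(x) = (5x + 15)·(11x + 15) + (14). The last nonzero remainder is the constant 14 = gcd(f, a) in F_23. Back-substituting through the division chain expresses 14 = s(x)·a(x) + t(x)·f(x) with s(x) ≡ 21x^2 + 11x + 6 (mod f), so (21x^2 + 11x + 6)·a(x) ≡ 14 (mod f). Multiplying by 14^(-1) ≡ 5 in F_23 gives a(x)^(-1) ≡ 5·(21x^2 + 11x + 6) ≡ 13x^2 + 9x + 7 (mod f). Check: (9x^2 + 10x + 9)·(13x^2 + 9x + 7) = 2x^4 + 4x^3 + 17x^2 + 13x + 17 ≡ 1 (mod x^3 + 22x^2 + 18).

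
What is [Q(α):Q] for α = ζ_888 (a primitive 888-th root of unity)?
[Q(α):Q] = 288

The minimal polynomial of ζ_888 over Q is the 888-th cyclotomic polynomial Φ_888(x), which is irreducible over Q and has degree φ(888) = 288. Hence [Q(α):Q] = φ(888) = 288.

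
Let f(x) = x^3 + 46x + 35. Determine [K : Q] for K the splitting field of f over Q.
[K : Q] = 6

By the rational root test, any rational root of the monic integer polynomial f(x) = x^3 + 46x + 35 must be an integer dividing the constant term 35, i.e. one of ±{1, 5, 7, 35}. Evaluating: f(1) = 82, f(-1) = -12, f(5) = 390, f(-5) = -320, f(7) = 700, f(-7) = -630, f(35) = 44520, f(-35) = -44450; none is 0, so f has no rational root and is therefore irreducible over Q (a cubic with no linear factor over a field is irreducible). For an irreducible cubic, the Galois group is A_3 or S_3 according as the discriminant disc(f) = -4a^3 - 27b^2 = -4·(46)^3 - 27·(35)^2 = -422419 is or is not a square in Q. Here disc(f) = -422419 is not a perfect square in Q, so the Galois group of f over Q is not contained in A_3 and must be all of S_3. The splitting field has degree |S_3| = 6 over Q, so [K : Q] = 6.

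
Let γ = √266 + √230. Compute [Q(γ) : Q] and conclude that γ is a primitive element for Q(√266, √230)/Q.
[Q(γ) : Q] = 4 (equivalently, Q(γ) = Q(√266, √230))

Obviously Q(γ) ⊆ Q(√266, √230), and [Q(√266, √230):Q] = 4 (since 266, 230 are distinct squarefree integers > 1 with 61180 not a perfect square). To show equality we compute the minimal polynomial of γ. From γ = √266 + √230: γ^2 = 266 + 2√(61180) + 230 = 496 + 2√(61180), so γ^2 - 496 = 2√(61180); squaring, (γ^2 - 496)^2 = 4·61180, i.e. γ^4 - 992γ^2 + 246016 - 244720 = 0, i.e. γ^4 - 992γ^2 + 1296 = 0. So γ is a root of x^4 - 992x^2 + 1296. This polynomial is irreducible over Q: it has no rational root (each ±√266 ± √230 is irrational), and any factorization into two quadratics over Q would force √(61180) ∈ Q (pairing opposite roots) or √266, √230 ∈ Q (other pairings), all impossible. Hence [Q(γ):Q] = 4 = [Q(√266, √230):Q], so Q(γ) = Q(√266, √230).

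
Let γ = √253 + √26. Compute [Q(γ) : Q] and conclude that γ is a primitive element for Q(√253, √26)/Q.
[Q(γ) : Q] = 4 (equivalently, Q(γ) = Q(√253, √26))

Obviously Q(γ) ⊆ Q(√253, √26), and [Q(√253, √26):Q] = 4 (since 253, 26 are distinct squarefree integers > 1 with 6578 not a perfect square). To show equality we compute the minimal polynomial of γ. From γ = √253 + √26: γ^2 = 253 + 2√(6578) + 26 = 279 + 2√(6578), so γ^2 - 279 = 2√(6578); squaring, (γ^2 - 279)^2 = 4·6578, i.e. γ^4 - 558γ^2 + 77841 - 26312 = 0, i.e. γ^4 - 558γ^2 + 51529 = 0. So γ is a root of x^4 - 558x^2 + 51529. This polynomial is irreducible over Q: it has no rational root (each ±√253 ± √26 is irrational), and any factorization into two quadratics over Q would force √(6578) ∈ Q (pairing opposite roots) or √253, √26 ∈ Q (other pairings), all impossible. Hence [Q(γ):Q] = 4 = [Q(√253, √26):Q], so Q(γ) = Q(√253, √26).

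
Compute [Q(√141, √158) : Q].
[Q(√141, √158) : Q] = 4

[Q(√141):Q] = 2 (min poly x^2 - 141, irreducible since 141 is squarefree > 1). For the top step, suppose √158 ∈ Q(√141), say √158 = c + d√141 with c, d ∈ Q. Squaring: 158 = c^2 + 141d^2 + 2cd√141. Since √141 ∉ Q this forces 2cd = 0. If d = 0 then √158 = c ∈ Q, contradicting 158 squarefree > 1. If c = 0 then 158 = 141d^2, so 141·158 = (141d)^2 is a perfect square in Q — but 141·158 = 22278 is not a perfect square (since 141 and 158 are distinct squarefree integers). Contradiction. Hence √158 ∉ Q(√141), so x^2 - 158 stays irreducible over Q(√141) and [Q(√141, √158) : Q(√141)] = 2. By the tower law, [Q(√141, √158) : Q] = 2 · 2 = 4.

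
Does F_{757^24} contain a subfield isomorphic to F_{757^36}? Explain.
No: F_{757^36} is not a subfield of F_{757^24}

F_{p^m} embeds in F_{p^n} iff m | n. Here 36 ∤ 24 (since 24 = 0·36 + 24 with remainder 24 ≠ 0), so F_{757^36} is not a subfield of F_{757^24}. Equivalently: if it were, the tower law would give 36 = [F_{757^36}:F_757] dividing [F_{757^24}:F_757] = 24, contradiction.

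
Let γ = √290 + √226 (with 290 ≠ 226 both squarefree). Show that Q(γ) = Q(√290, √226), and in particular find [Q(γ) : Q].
[Q(γ) : Q] = 4 (equivalently, Q(γ) = Q(√290, √226))

Obviously Q(γ) ⊆ Q(√290, √226), and [Q(√290, √226):Q] = 4 (since 290, 226 are distinct squarefree integers > 1 with 65540 not a perfect square). To show equality we compute the minimal polynomial of γ. From γ = √290 + √226: γ^2 = 290 + 2√(65540) + 226 = 516 + 2√(65540), so γ^2 - 516 = 2√(65540); squaring, (γ^2 - 516)^2 = 4·65540, i.e. γ^4 - 1032γ^2 + 266256 - 262160 = 0, i.e. γ^4 - 1032γ^2 + 4096 = 0. So γ is a root of x^4 - 1032x^2 + 4096. This polynomial is irreducible over Q: it has no rational root (each ±√290 ± √226 is irrational), and any factorization into two quadratics over Q would force √(65540) ∈ Q (pairing opposite roots) or √290, √226 ∈ Q (other pairings), all impossible. Hence [Q(γ):Q] = 4 = [Q(√290, √226):Q], so Q(γ) = Q(√290, √226).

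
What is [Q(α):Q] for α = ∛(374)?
[Q(α):Q] = 3

The minimal polynomial of α is x^3 - 374, irreducible over Q since 374 is not a perfect cube (so x^3 - 374 has no rational root). Hence [Q(α):Q] = deg(m_α) = 3.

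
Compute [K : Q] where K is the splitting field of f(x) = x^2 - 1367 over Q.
[K : Q] = 2

f(x) = x^2 - 1367 factors as (x - √1367)(x + √1367). The splitting field is K = Q(√1367). Since 1367 is squarefree and > 1, it is not a perfect square, so x^2 - 1367 is irreducible over Q and [Q(√1367) : Q] = 2. Hence [K : Q] = 2.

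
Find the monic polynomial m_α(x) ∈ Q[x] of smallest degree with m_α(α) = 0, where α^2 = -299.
m_α(x) = x^2 + 299

α satisfies α^2 + 299 = 0, so x^2 + 299 annihilates α. Since d = -299 is squarefree and ≠ 1, it is not a perfect square in Q, so x^2 + 299 has no rational root and is therefore irreducible over Q (a degree-2 polynomial over a field is irreducible iff it has no root). Hence m_α(x) = x^2 + 299.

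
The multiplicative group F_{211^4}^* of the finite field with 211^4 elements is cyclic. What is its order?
|F_{211^4}^*| = 1982119440

F_{211^4} has 211^4 = 1982119441 elements; its multiplicative group consists of all nonzero elements, so |F_{211^4}^*| = 1982119441 - 1 = 1982119440. (It is cyclic since any finite subgroup of the multiplicative group of a field is cyclic.)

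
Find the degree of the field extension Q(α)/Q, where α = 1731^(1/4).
[Q(α):Q] = 4

α is a root of x^4 - 1731. By Eisenstein's criterion at the prime p = 3 (which divides the constant term 1731 but p^2 = 9 does not, since 1731 is squarefree), x^4 - 1731 is irreducible over Q. Hence [Q(α):Q] = 4.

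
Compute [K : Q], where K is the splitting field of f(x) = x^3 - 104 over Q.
[K : Q] = 6

The roots of x^3 - 104 are ∛104, ω∛104, ω^2∛104 where ω = e^(2πi/3) is a primitive cube root of unity, so K = Q(∛104, ω). Now [Q(∛104):Q] = 3 (since 104 is not a perfect cube, x^3 - 104 is irreducible) and [Q(ω):Q] = 2. Both 2 and 3 divide [K:Q], and [K:Q] ≤ 3·2 = 6, so [K:Q] = 6. (Equivalently: Q(∛104) ⊂ R but ω ∉ R, so [K : Q(∛104)] = 2.)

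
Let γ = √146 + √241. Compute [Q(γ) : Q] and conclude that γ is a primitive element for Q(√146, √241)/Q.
[Q(γ) : Q] = 4 (equivalently, Q(γ) = Q(√146, √241))

Obviously Q(γ) ⊆ Q(√146, √241), and [Q(√146, √241):Q] = 4 (since 146, 241 are distinct squarefree integers > 1 with 35186 not a perfect square). To show equality we compute the minimal polynomial of γ. From γ = √146 + √241: γ^2 = 146 + 2√(35186) + 241 = 387 + 2√(35186), so γ^2 - 387 = 2√(35186); squaring, (γ^2 - 387)^2 = 4·35186, i.e. γ^4 - 774γ^2 + 149769 - 140744 = 0, i.e. γ^4 - 774γ^2 + 9025 = 0. So γ is a root of x^4 - 774x^2 + 9025. This polynomial is irreducible over Q: it has no rational root (each ±√146 ± √241 is irrational), and any factorization into two quadratics over Q would force √(35186) ∈ Q (pairing opposite roots) or √146, √241 ∈ Q (other pairings), all impossible. Hence [Q(γ):Q] = 4 = [Q(√146, √241):Q], so Q(γ) = Q(√146, √241).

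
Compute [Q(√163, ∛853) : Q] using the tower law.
[Q(√163, ∛853) : Q] = 6

Let L = Q(√163, ∛853). Since Q(√163) ⊂ L and [Q(√163):Q] = 2, the tower law gives 2 | [L:Q]. Likewise Q(∛853) ⊂ L with [Q(∛853):Q] = 3 (because 853 is not a perfect cube), so 3 | [L:Q]. As gcd(2,3) = 1, [L:Q] is divisible by 6. Conversely L is generated over Q by √163 and ∛853, so [L:Q] ≤ 2·3 = 6. Therefore [Q(√163, ∛853) : Q] = 6.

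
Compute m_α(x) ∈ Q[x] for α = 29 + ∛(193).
m_α(x) = x^3 - 87x^2 + 2523x - 24582

Set β = α - 29 = ∛(193), so β^3 = 193. Then (α - 29)^3 - 193 = 0, i.e. α is a root of g(x) = (x - 29)^3 - 193 = x^3 - 87x^2 + 2523x - 24582. Since g(x) = h(x - 29) where h(x) = x^3 - 193, and h is irreducible over Q (because 193 is not a perfect cube, so h has no rational root, and a monic cubic with no rational root is irreducible), g is also irreducible (irreducibility is preserved under the substitution x → x - 29). Hence m_α(x) = x^3 - 87x^2 + 2523x - 24582.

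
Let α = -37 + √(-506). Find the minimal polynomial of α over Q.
m_α(x) = x^2 + 74x + 1875

From α + 37 = √(-506), squaring gives (α + 37)^2 = -506, i.e. α^2 + 74α + 1369 = -506, so α^2 + 74α + 1875 = 0. The discriminant of x^2 + 74x + 1875 is (74)^2 - 4·(1875) = 5476 - 7500 = -2024, and 4·(-506) is not a perfect square in Q since -506 is squarefree and ≠ 1. Hence x^2 + 74x + 1875 is irreducible over Q and is the minimal polynomial of α.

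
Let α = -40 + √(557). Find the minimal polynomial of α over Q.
m_α(x) = x^2 + 80x + 1043

From α + 40 = √(557), squaring gives (α + 40)^2 = 557, i.e. α^2 + 80α + 1600 = 557, so α^2 + 80α + 1043 = 0. The discriminant of x^2 + 80x + 1043 is (80)^2 - 4·(1043) = 6400 - 4172 = 2228, and 4·(557) is not a perfect square in Q since 557 is squarefree and ≠ 1. Hence x^2 + 80x + 1043 is irreducible over Q and is the minimal polynomial of α.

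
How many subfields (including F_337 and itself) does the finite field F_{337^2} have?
F_{337^2} has 2 subfields

The subfields of F_{p^n} are exactly the fields F_{p^d} for d | n (each is the fixed field of the unique index-d subgroup of Gal(F_{p^n}/F_p) ≅ Z/nZ). The divisors of n = 2 are {1, 2}, giving 2 subfields: F_{337^1}, F_{337^2}.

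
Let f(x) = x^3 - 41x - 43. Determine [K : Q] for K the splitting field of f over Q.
[K : Q] = 6

By the rational root test, any rational root of the monic integer polynomial f(x) = x^3 - 41x - 43 must be an integer dividing the constant term -43, i.e. one of ±{1, 43}. Evaluating: f(1) = -83, f(-1) = -3, f(43) = 77701, f(-43) = -77787; none is 0, so f has no rational root and is therefore irreducible over Q (a cubic with no linear factor over a field is irreducible). For an irreducible cubic, the Galois group is A_3 or S_3 according as the discriminant disc(f) = -4a^3 - 27b^2 = -4·(-41)^3 - 27·(-43)^2 = 225761 is or is not a square in Q. Here disc(f) = 225761 is not a perfect square in Q, so the Galois group of f over Q is not contained in A_3 and must be all of S_3. The splitting field has degree |S_3| = 6 over Q, so [K : Q] = 6.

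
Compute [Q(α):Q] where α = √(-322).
[Q(α):Q] = 2

[Q(α):Q] equals the degree of the minimal polynomial of α. Here α^2 = -322 and x^2 + 322 is irreducible (d = -322 is squarefree, ≠ 1, hence not a square), so deg(m_α) = 2. Thus [Q(α):Q] = 2.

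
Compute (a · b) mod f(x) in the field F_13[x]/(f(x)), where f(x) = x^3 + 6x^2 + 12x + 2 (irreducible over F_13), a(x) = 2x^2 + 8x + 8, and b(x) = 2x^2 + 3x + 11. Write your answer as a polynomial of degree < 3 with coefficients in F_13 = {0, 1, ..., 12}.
a · b ≡ 11x + 1 (mod f(x))

Multiply in F_13[x]: a(x)·b(x) = (2x^2 + 8x + 8)·(2x^2 + 3x + 11) = 4x^4 + 9x^3 + 10x^2 + 8x + 10. This has degree ≥ 3, so divide by f(x) over F_13: 4x^4 + 9x^3 + 10x^2 + 8x + 10 = (4x + 11)·(x^3 + 6x^2 + 12x + 2) + (11x + 1). Hence a·b ≡ 11x + 1 (mod f). (F_13[x]/(f) is a field with 13^3 = 2197 elements since f is irreducible of degree 3.)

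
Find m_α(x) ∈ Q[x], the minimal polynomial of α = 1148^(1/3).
m_α(x) = x^3 - 1148

α satisfies α^3 = 1148, so x^3 - 1148 annihilates α. By the rational root test, a rational root p/q (in lowest terms) of x^3 - 1148 would satisfy p^3 = 1148 q^3, forcing q = 1 and p^3 = 1148; but 1148 is not a perfect cube, contradiction. A monic cubic over Q with no rational root is irreducible (any nontrivial factorization would include a linear factor). Hence x^3 - 1148 is the minimal polynomial of α, and in particular [Q(α):Q] = 3.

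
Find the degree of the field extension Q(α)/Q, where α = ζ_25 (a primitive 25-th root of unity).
[Q(α):Q] = 20

The minimal polynomial of ζ_25 over Q is the 25-th cyclotomic polynomial Φ_25(x), which is irreducible over Q and has degree φ(25) = 20. Hence [Q(α):Q] = φ(25) = 20.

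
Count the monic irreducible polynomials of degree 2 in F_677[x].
There are 228826 monic irreducible polynomials of degree 2 over F_677

Each element of F_{677^2} that lies in no proper subfield is a root of exactly one monic irreducible of degree 2 over F_677, and each such polynomial has 2 distinct roots in F_{677^2}. By Möbius inversion the count is N_677(2) = (1/2) Σ_{d|2} μ(2/d) · 677^d = (1/2)(μ(2)·677^1 + μ(1)·677^2) = 457652/2 = 228826.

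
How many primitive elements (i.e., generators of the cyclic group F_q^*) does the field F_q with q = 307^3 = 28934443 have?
There are φ(28934442) = 8854272 primitive elements

F_q^* is cyclic of order q - 1 = 28934442. A cyclic group of order m has exactly φ(m) generators. Here m = 28934442 = 2 · 3^3 · 17 · 43 · 733, so the number of primitive elements is φ(28934442) = 8854272.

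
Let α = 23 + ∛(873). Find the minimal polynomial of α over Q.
m_α(x) = x^3 - 69x^2 + 1587x - 13040

Set β = α - 23 = ∛(873), so β^3 = 873. Then (α - 23)^3 - 873 = 0, i.e. α is a root of g(x) = (x - 23)^3 - 873 = x^3 - 69x^2 + 1587x - 13040. Since g(x) = h(x - 23) where h(x) = x^3 - 873, and h is irreducible over Q (because 873 is not a perfect cube, so h has no rational root, and a monic cubic with no rational root is irreducible), g is also irreducible (irreducibility is preserved under the substitution x → x - 23). Hence m_α(x) = x^3 - 69x^2 + 1587x - 13040.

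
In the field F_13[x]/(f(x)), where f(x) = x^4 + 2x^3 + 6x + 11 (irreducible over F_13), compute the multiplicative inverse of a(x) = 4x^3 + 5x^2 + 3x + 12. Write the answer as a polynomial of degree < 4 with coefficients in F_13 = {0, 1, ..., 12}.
a(x)^(-1) ≡ 5x^3 + 4x^2 + 12x + 5 (mod f(x))

Since f is irreducible over F_13, F_13[x]/(f) is a field and a(x) ≠ 0 has an inverse. Apply the extended Euclidean algorithm to f(x) and a(x) in F_13[x]: f(x) = (10x + 1)·a(x) + (4x^2 + 12);  a(x) = (x + 11)·(4x^2 + 12) + (4x + 10);  (4x^2 + 12) = (x + 4)·(4x + 10) + (11). The last nonzero remainder is the constant 11 = gcd(f, a) in F_13. Back-substituting through the division chain expresses 11 = s(x)·a(x) + t(x)·f(x) with s(x) ≡ 3x^3 + 5x^2 + 2x + 3 (mod f), so (3x^3 + 5x^2 + 2x + 3)·a(x) ≡ 11 (mod f). Multiplying by 11^(-1) ≡ 6 in F_13 gives a(x)^(-1) ≡ 6·(3x^3 + 5x^2 + 2x + 3) ≡ 5x^3 + 4x^2 + 12x + 5 (mod f). Check: (4x^3 + 5x^2 + 3x + 12)·(5x^3 + 4x^2 + 12x + 5) = 7x^6 + 2x^5 + 5x^4 + 9x^3 + 5x^2 + 3x + 8 ≡ 1 (mod x^4 + 2x^3 + 6x + 11).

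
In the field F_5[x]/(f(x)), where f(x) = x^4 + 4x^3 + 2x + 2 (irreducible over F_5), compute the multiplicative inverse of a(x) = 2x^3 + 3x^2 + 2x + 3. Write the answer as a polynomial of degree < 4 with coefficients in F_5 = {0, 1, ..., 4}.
a(x)^(-1) ≡ 4x^3 + 3x^2 + 2x (mod f(x))

Since f is irreducible over F_5, F_5[x]/(f) is a field and a(x) ≠ 0 has an inverse. Apply the extended Euclidean algorithm to f(x) and a(x) in F_5[x]: f(x) = (3x)·a(x) + (4x^2 + 3x + 2);  a(x) = (3x + 1)·(4x^2 + 3x + 2) + (3x + 1);  (4x^2 + 3x + 2) = (3x)·(3x + 1) + (2). The last nonzero remainder is the constant 2 = gcd(f, a) in F_5. Back-substituting through the division chain expresses 2 = s(x)·a(x) + t(x)·f(x) with s(x) ≡ 3x^3 + x^2 + 4x (mod f), so (3x^3 + x^2 + 4x)·a(x) ≡ 2 (mod f). Multiplying by 2^(-1) ≡ 3 in F_5 gives a(x)^(-1) ≡ 3·(3x^3 + x^2 + 4x) ≡ 4x^3 + 3x^2 + 2x (mod f). Check: (2x^3 + 3x^2 + 2x + 3)·(4x^3 + 3x^2 + 2x) = 3x^6 + 3x^5 + x^4 + 4x^3 + 3x^2 + x ≡ 1 (mod x^4 + 4x^3 + 2x + 2).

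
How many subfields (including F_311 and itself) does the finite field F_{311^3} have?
F_{311^3} has 2 subfields

The subfields of F_{p^n} are exactly the fields F_{p^d} for d | n (each is the fixed field of the unique index-d subgroup of Gal(F_{p^n}/F_p) ≅ Z/nZ). The divisors of n = 3 are {1, 3}, giving 2 subfields: F_{311^1}, F_{311^3}.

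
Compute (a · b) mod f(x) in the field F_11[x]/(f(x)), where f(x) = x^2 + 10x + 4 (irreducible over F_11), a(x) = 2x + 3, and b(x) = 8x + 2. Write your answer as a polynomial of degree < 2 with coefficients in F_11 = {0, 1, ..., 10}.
a · b ≡ 8 (mod f(x))

Multiply in F_11[x]: a(x)·b(x) = (2x + 3)·(8x + 2) = 5x^2 + 6x + 6. This has degree ≥ 2, so divide by f(x) over F_11: 5x^2 + 6x + 6 = (5)·(x^2 + 10x + 4) + (8). Hence a·b ≡ 8 (mod f). (F_11[x]/(f) is a field with 11^2 = 121 elements since f is irreducible of degree 2.)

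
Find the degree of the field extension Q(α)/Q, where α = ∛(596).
[Q(α):Q] = 3

The minimal polynomial of α is x^3 - 596, irreducible over Q since 596 is not a perfect cube (so x^3 - 596 has no rational root). Hence [Q(α):Q] = deg(m_α) = 3.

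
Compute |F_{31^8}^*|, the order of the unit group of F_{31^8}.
|F_{31^8}^*| = 852891037440

F_{31^8} has 31^8 = 852891037441 elements; its multiplicative group consists of all nonzero elements, so |F_{31^8}^*| = 852891037441 - 1 = 852891037440. (It is cyclic since any finite subgroup of the multiplicative group of a field is cyclic.)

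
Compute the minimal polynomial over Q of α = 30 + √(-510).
m_α(x) = x^2 - 60x + 1410

From α - 30 = √(-510), squaring gives (α - 30)^2 = -510, i.e. α^2 - 60α + 900 = -510, so α^2 - 60α + 1410 = 0. The discriminant of x^2 - 60x + 1410 is (-60)^2 - 4·(1410) = 3600 - 5640 = -2040, and 4·(-510) is not a perfect square in Q since -510 is squarefree and ≠ 1. Hence x^2 - 60x + 1410 is irreducible over Q and is the minimal polynomial of α.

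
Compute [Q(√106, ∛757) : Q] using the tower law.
[Q(√106, ∛757) : Q] = 6

Let L = Q(√106, ∛757). Since Q(√106) ⊂ L and [Q(√106):Q] = 2, the tower law gives 2 | [L:Q]. Likewise Q(∛757) ⊂ L with [Q(∛757):Q] = 3 (because 757 is not a perfect cube), so 3 | [L:Q]. As gcd(2,3) = 1, [L:Q] is divisible by 6. Conversely L is generated over Q by √106 and ∛757, so [L:Q] ≤ 2·3 = 6. Therefore [Q(√106, ∛757) : Q] = 6.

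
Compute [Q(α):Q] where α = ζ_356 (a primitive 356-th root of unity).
[Q(α):Q] = 176

The minimal polynomial of ζ_356 over Q is the 356-th cyclotomic polynomial Φ_356(x), which is irreducible over Q and has degree φ(356) = 176. Hence [Q(α):Q] = φ(356) = 176.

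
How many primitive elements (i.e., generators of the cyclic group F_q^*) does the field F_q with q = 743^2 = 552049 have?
There are φ(552048) = 149760 primitive elements

F_q^* is cyclic of order q - 1 = 552048. A cyclic group of order m has exactly φ(m) generators. Here m = 552048 = 2^4 · 3 · 7 · 31 · 53, so the number of primitive elements is φ(552048) = 149760.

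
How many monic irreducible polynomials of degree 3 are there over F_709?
There are 118800040 monic irreducible polynomials of degree 3 over F_709

Each element of F_{709^3} that lies in no proper subfield is a root of exactly one monic irreducible of degree 3 over F_709, and each such polynomial has 3 distinct roots in F_{709^3}. By Möbius inversion the count is N_709(3) = (1/3) Σ_{d|3} μ(3/d) · 709^d = (1/3)(μ(3)·709^1 + μ(1)·709^3) = 356400120/3 = 118800040.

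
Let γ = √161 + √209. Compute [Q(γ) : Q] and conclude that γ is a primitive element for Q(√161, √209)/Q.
[Q(γ) : Q] = 4 (equivalently, Q(γ) = Q(√161, √209))

Obviously Q(γ) ⊆ Q(√161, √209), and [Q(√161, √209):Q] = 4 (since 161, 209 are distinct squarefree integers > 1 with 33649 not a perfect square). To show equality we compute the minimal polynomial of γ. From γ = √161 + √209: γ^2 = 161 + 2√(33649) + 209 = 370 + 2√(33649), so γ^2 - 370 = 2√(33649); squaring, (γ^2 - 370)^2 = 4·33649, i.e. γ^4 - 740γ^2 + 136900 - 134596 = 0, i.e. γ^4 - 740γ^2 + 2304 = 0. So γ is a root of x^4 - 740x^2 + 2304. This polynomial is irreducible over Q: it has no rational root (each ±√161 ± √209 is irrational), and any factorization into two quadratics over Q would force √(33649) ∈ Q (pairing opposite roots) or √161, √209 ∈ Q (other pairings), all impossible. Hence [Q(γ):Q] = 4 = [Q(√161, √209):Q], so Q(γ) = Q(√161, √209).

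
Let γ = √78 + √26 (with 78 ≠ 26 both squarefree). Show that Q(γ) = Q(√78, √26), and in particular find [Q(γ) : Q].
[Q(γ) : Q] = 4 (equivalently, Q(γ) = Q(√78, √26))

Obviously Q(γ) ⊆ Q(√78, √26), and [Q(√78, √26):Q] = 4 (since 78, 26 are distinct squarefree integers > 1 with 2028 not a perfect square). To show equality we compute the minimal polynomial of γ. From γ = √78 + √26: γ^2 = 78 + 2√(2028) + 26 = 104 + 2√(2028), so γ^2 - 104 = 2√(2028); squaring, (γ^2 - 104)^2 = 4·2028, i.e. γ^4 - 208γ^2 + 10816 - 8112 = 0, i.e. γ^4 - 208γ^2 + 2704 = 0. So γ is a root of x^4 - 208x^2 + 2704. This polynomial is irreducible over Q: it has no rational root (each ±√78 ± √26 is irrational), and any factorization into two quadratics over Q would force √(2028) ∈ Q (pairing opposite roots) or √78, √26 ∈ Q (other pairings), all impossible. Hence [Q(γ):Q] = 4 = [Q(√78, √26):Q], so Q(γ) = Q(√78, √26).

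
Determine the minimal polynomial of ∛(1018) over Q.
m_α(x) = x^3 - 1018

α satisfies α^3 = 1018, so x^3 - 1018 annihilates α. By the rational root test, a rational root p/q (in lowest terms) of x^3 - 1018 would satisfy p^3 = 1018 q^3, forcing q = 1 and p^3 = 1018; but 1018 is not a perfect cube, contradiction. A monic cubic over Q with no rational root is irreducible (any nontrivial factorization would include a linear factor). Hence x^3 - 1018 is the minimal polynomial of α, and in particular [Q(α):Q] = 3.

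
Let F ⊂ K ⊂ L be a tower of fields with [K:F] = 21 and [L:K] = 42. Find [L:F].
[L:F] = 882

The tower law says that for any tower of field extensions F ⊂ K ⊂ L with finite degrees, [L:F] = [L:K] · [K:F]. Here this gives [L:F] = 42 · 21 = 882.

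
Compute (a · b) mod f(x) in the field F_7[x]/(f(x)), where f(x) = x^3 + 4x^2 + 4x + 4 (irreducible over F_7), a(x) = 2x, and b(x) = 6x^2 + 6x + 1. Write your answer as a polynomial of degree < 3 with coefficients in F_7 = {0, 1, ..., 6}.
a · b ≡ 6x^2 + 3x + 1 (mod f(x))

Multiply in F_7[x]: a(x)·b(x) = (2x)·(6x^2 + 6x + 1) = 5x^3 + 5x^2 + 2x. This has degree ≥ 3, so divide by f(x) over F_7: 5x^3 + 5x^2 + 2x = (5)·(x^3 + 4x^2 + 4x + 4) + (6x^2 + 3x + 1). Hence a·b ≡ 6x^2 + 3x + 1 (mod f). (F_7[x]/(f) is a field with 7^3 = 343 elements since f is irreducible of degree 3.)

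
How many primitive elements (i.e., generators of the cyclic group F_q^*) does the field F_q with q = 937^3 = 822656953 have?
There are φ(822656952) = 253124352 primitive elements

F_q^* is cyclic of order q - 1 = 822656952. A cyclic group of order m has exactly φ(m) generators. Here m = 822656952 = 2^3 · 3^3 · 13 · 292969, so the number of primitive elements is φ(822656952) = 253124352.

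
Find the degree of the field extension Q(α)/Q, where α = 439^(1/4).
[Q(α):Q] = 4

α is a root of x^4 - 439. By Eisenstein's criterion at the prime p = 439 (which divides the constant term 439 but p^2 = 192721 does not, since 439 is squarefree), x^4 - 439 is irreducible over Q. Hence [Q(α):Q] = 4.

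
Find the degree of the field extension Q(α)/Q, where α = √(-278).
[Q(α):Q] = 2

[Q(α):Q] equals the degree of the minimal polynomial of α. Here α^2 = -278 and x^2 + 278 is irreducible (d = -278 is squarefree, ≠ 1, hence not a square), so deg(m_α) = 2. Thus [Q(α):Q] = 2.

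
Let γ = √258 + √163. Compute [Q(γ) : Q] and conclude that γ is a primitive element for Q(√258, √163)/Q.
[Q(γ) : Q] = 4 (equivalently, Q(γ) = Q(√258, √163))

Obviously Q(γ) ⊆ Q(√258, √163), and [Q(√258, √163):Q] = 4 (since 258, 163 are distinct squarefree integers > 1 with 42054 not a perfect square). To show equality we compute the minimal polynomial of γ. From γ = √258 + √163: γ^2 = 258 + 2√(42054) + 163 = 421 + 2√(42054), so γ^2 - 421 = 2√(42054); squaring, (γ^2 - 421)^2 = 4·42054, i.e. γ^4 - 842γ^2 + 177241 - 168216 = 0, i.e. γ^4 - 842γ^2 + 9025 = 0. So γ is a root of x^4 - 842x^2 + 9025. This polynomial is irreducible over Q: it has no rational root (each ±√258 ± √163 is irrational), and any factorization into two quadratics over Q would force √(42054) ∈ Q (pairing opposite roots) or √258, √163 ∈ Q (other pairings), all impossible. Hence [Q(γ):Q] = 4 = [Q(√258, √163):Q], so Q(γ) = Q(√258, √163).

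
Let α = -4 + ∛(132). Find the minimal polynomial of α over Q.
m_α(x) = x^3 + 12x^2 + 48x - 68

Set β = α + 4 = ∛(132), so β^3 = 132. Then (α + 4)^3 - 132 = 0, i.e. α is a root of g(x) = (x + 4)^3 - 132 = x^3 + 12x^2 + 48x - 68. Since g(x) = h(x + 4) where h(x) = x^3 - 132, and h is irreducible over Q (because 132 is not a perfect cube, so h has no rational root, and a monic cubic with no rational root is irreducible), g is also irreducible (irreducibility is preserved under the substitution x → x + 4). Hence m_α(x) = x^3 + 12x^2 + 48x - 68.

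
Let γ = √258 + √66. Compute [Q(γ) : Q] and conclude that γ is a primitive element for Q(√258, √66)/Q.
[Q(γ) : Q] = 4 (equivalently, Q(γ) = Q(√258, √66))

Obviously Q(γ) ⊆ Q(√258, √66), and [Q(√258, √66):Q] = 4 (since 258, 66 are distinct squarefree integers > 1 with 17028 not a perfect square). To show equality we compute the minimal polynomial of γ. From γ = √258 + √66: γ^2 = 258 + 2√(17028) + 66 = 324 + 2√(17028), so γ^2 - 324 = 2√(17028); squaring, (γ^2 - 324)^2 = 4·17028, i.e. γ^4 - 648γ^2 + 104976 - 68112 = 0, i.e. γ^4 - 648γ^2 + 36864 = 0. So γ is a root of x^4 - 648x^2 + 36864. This polynomial is irreducible over Q: it has no rational root (each ±√258 ± √66 is irrational), and any factorization into two quadratics over Q would force √(17028) ∈ Q (pairing opposite roots) or √258, √66 ∈ Q (other pairings), all impossible. Hence [Q(γ):Q] = 4 = [Q(√258, √66):Q], so Q(γ) = Q(√258, √66).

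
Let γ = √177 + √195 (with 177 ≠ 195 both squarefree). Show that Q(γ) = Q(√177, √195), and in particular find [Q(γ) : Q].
[Q(γ) : Q] = 4 (equivalently, Q(γ) = Q(√177, √195))

Obviously Q(γ) ⊆ Q(√177, √195), and [Q(√177, √195):Q] = 4 (since 177, 195 are distinct squarefree integers > 1 with 34515 not a perfect square). To show equality we compute the minimal polynomial of γ. From γ = √177 + √195: γ^2 = 177 + 2√(34515) + 195 = 372 + 2√(34515), so γ^2 - 372 = 2√(34515); squaring, (γ^2 - 372)^2 = 4·34515, i.e. γ^4 - 744γ^2 + 138384 - 138060 = 0, i.e. γ^4 - 744γ^2 + 324 = 0. So γ is a root of x^4 - 744x^2 + 324. This polynomial is irreducible over Q: it has no rational root (each ±√177 ± √195 is irrational), and any factorization into two quadratics over Q would force √(34515) ∈ Q (pairing opposite roots) or √177, √195 ∈ Q (other pairings), all impossible. Hence [Q(γ):Q] = 4 = [Q(√177, √195):Q], so Q(γ) = Q(√177, √195).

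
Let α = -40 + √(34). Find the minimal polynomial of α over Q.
m_α(x) = x^2 + 80x + 1566

From α + 40 = √(34), squaring gives (α + 40)^2 = 34, i.e. α^2 + 80α + 1600 = 34, so α^2 + 80α + 1566 = 0. The discriminant of x^2 + 80x + 1566 is (80)^2 - 4·(1566) = 6400 - 6264 = 136, and 4·(34) is not a perfect square in Q since 34 is squarefree and ≠ 1. Hence x^2 + 80x + 1566 is irreducible over Q and is the minimal polynomial of α.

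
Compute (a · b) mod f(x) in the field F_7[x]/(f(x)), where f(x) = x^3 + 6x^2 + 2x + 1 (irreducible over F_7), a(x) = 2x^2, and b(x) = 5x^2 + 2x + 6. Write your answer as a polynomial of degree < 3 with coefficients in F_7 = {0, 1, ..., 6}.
a · b ≡ 6x^2 + 4x (mod f(x))

Multiply in F_7[x]: a(x)·b(x) = (2x^2)·(5x^2 + 2x + 6) = 3x^4 + 4x^3 + 5x^2. This has degree ≥ 3, so divide by f(x) over F_7: 3x^4 + 4x^3 + 5x^2 = (3x)·(x^3 + 6x^2 + 2x + 1) + (6x^2 + 4x). Hence a·b ≡ 6x^2 + 4x (mod f). (F_7[x]/(f) is a field with 7^3 = 343 elements since f is irreducible of degree 3.)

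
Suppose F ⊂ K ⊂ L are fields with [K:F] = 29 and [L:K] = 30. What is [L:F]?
[L:F] = 870

The tower law says that for any tower of field extensions F ⊂ K ⊂ L with finite degrees, [L:F] = [L:K] · [K:F]. Here this gives [L:F] = 30 · 29 = 870.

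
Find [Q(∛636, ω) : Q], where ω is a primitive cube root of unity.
[Q(∛636, ω) : Q] = 6

[Q(∛636):Q] = 3 (min poly x^3 - 636, irreducible since 636 is not a perfect cube). [Q(ω):Q] = 2 (min poly x^2 + x + 1). Since Q(∛636) ⊂ R and ω ∉ R, we have ω ∉ Q(∛636), so x^2 + x + 1 remains irreducible over Q(∛636) and [Q(∛636, ω) : Q(∛636)] = 2. By the tower law, [Q(∛636, ω) : Q] = 3 · 2 = 6. (In fact Q(∛636, ω) is the splitting field of x^3 - 636 over Q.)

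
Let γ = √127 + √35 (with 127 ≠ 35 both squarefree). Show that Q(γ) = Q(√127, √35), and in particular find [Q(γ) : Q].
[Q(γ) : Q] = 4 (equivalently, Q(γ) = Q(√127, √35))

Obviously Q(γ) ⊆ Q(√127, √35), and [Q(√127, √35):Q] = 4 (since 127, 35 are distinct squarefree integers > 1 with 4445 not a perfect square). To show equality we compute the minimal polynomial of γ. From γ = √127 + √35: γ^2 = 127 + 2√(4445) + 35 = 162 + 2√(4445), so γ^2 - 162 = 2√(4445); squaring, (γ^2 - 162)^2 = 4·4445, i.e. γ^4 - 324γ^2 + 26244 - 17780 = 0, i.e. γ^4 - 324γ^2 + 8464 = 0. So γ is a root of x^4 - 324x^2 + 8464. This polynomial is irreducible over Q: it has no rational root (each ±√127 ± √35 is irrational), and any factorization into two quadratics over Q would force √(4445) ∈ Q (pairing opposite roots) or √127, √35 ∈ Q (other pairings), all impossible. Hence [Q(γ):Q] = 4 = [Q(√127, √35):Q], so Q(γ) = Q(√127, √35).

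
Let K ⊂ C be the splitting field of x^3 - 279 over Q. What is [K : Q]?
[K : Q] = 6

The roots of x^3 - 279 are ∛279, ω∛279, ω^2∛279 where ω = e^(2πi/3) is a primitive cube root of unity, so K = Q(∛279, ω). Now [Q(∛279):Q] = 3 (since 279 is not a perfect cube, x^3 - 279 is irreducible) and [Q(ω):Q] = 2. Both 2 and 3 divide [K:Q], and [K:Q] ≤ 3·2 = 6, so [K:Q] = 6. (Equivalently: Q(∛279) ⊂ R but ω ∉ R, so [K : Q(∛279)] = 2.)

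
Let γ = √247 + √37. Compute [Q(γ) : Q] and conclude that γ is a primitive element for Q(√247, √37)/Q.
[Q(γ) : Q] = 4 (equivalently, Q(γ) = Q(√247, √37))

Obviously Q(γ) ⊆ Q(√247, √37), and [Q(√247, √37):Q] = 4 (since 247, 37 are distinct squarefree integers > 1 with 9139 not a perfect square). To show equality we compute the minimal polynomial of γ. From γ = √247 + √37: γ^2 = 247 + 2√(9139) + 37 = 284 + 2√(9139), so γ^2 - 284 = 2√(9139); squaring, (γ^2 - 284)^2 = 4·9139, i.e. γ^4 - 568γ^2 + 80656 - 36556 = 0, i.e. γ^4 - 568γ^2 + 44100 = 0. So γ is a root of x^4 - 568x^2 + 44100. This polynomial is irreducible over Q: it has no rational root (each ±√247 ± √37 is irrational), and any factorization into two quadratics over Q would force √(9139) ∈ Q (pairing opposite roots) or √247, √37 ∈ Q (other pairings), all impossible. Hence [Q(γ):Q] = 4 = [Q(√247, √37):Q], so Q(γ) = Q(√247, √37).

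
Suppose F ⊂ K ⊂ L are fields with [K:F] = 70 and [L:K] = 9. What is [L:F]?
[L:F] = 630

The tower law says that for any tower of field extensions F ⊂ K ⊂ L with finite degrees, [L:F] = [L:K] · [K:F]. Here this gives [L:F] = 9 · 70 = 630.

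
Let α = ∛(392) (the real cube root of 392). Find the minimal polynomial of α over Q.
m_α(x) = x^3 - 392

α satisfies α^3 = 392, so x^3 - 392 annihilates α. By the rational root test, a rational root p/q (in lowest terms) of x^3 - 392 would satisfy p^3 = 392 q^3, forcing q = 1 and p^3 = 392; but 392 is not a perfect cube, contradiction. A monic cubic over Q with no rational root is irreducible (any nontrivial factorization would include a linear factor). Hence x^3 - 392 is the minimal polynomial of α, and in particular [Q(α):Q] = 3.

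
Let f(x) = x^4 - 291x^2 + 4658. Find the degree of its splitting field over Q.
[K : Q] = 4

Solving the quadratic in x^2: x^2 = (291 ± √(291^2 - 4·4658))/2 = (291 ± √66049)/2 = (291 ± 257)/2, giving x^2 = 17 or x^2 = 274. So f(x) = (x^2 - 17)(x^2 - 274) and the roots of f are ±√17, ±√274. Hence the splitting field is K = Q(√17, √274). Since 17 and 274 are distinct squarefree integers > 1, their product 4658 is not a perfect square, so √274 ∉ Q(√17). By the tower law [K:Q] = [Q(√17,√274):Q(√17)] · [Q(√17):Q] = 2 · 2 = 4.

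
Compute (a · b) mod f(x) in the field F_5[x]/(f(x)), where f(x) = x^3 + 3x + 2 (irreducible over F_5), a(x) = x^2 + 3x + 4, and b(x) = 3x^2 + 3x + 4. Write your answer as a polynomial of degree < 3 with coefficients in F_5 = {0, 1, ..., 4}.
a · b ≡ x^2 + 2x + 2 (mod f(x))

Multiply in F_5[x]: a(x)·b(x) = (x^2 + 3x + 4)·(3x^2 + 3x + 4) = 3x^4 + 2x^3 + 4x + 1. This has degree ≥ 3, so divide by f(x) over F_5: 3x^4 + 2x^3 + 4x + 1 = (3x + 2)·(x^3 + 3x + 2) + (x^2 + 2x + 2). Hence a·b ≡ x^2 + 2x + 2 (mod f). (F_5[x]/(f) is a field with 5^3 = 125 elements since f is irreducible of degree 3.)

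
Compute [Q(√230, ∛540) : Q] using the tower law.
[Q(√230, ∛540) : Q] = 6

Let L = Q(√230, ∛540). Since Q(√230) ⊂ L and [Q(√230):Q] = 2, the tower law gives 2 | [L:Q]. Likewise Q(∛540) ⊂ L with [Q(∛540):Q] = 3 (because 540 is not a perfect cube), so 3 | [L:Q]. As gcd(2,3) = 1, [L:Q] is divisible by 6. Conversely L is generated over Q by √230 and ∛540, so [L:Q] ≤ 2·3 = 6. Therefore [Q(√230, ∛540) : Q] = 6.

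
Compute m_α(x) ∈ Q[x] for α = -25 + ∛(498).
m_α(x) = x^3 + 75x^2 + 1875x + 15127

Set β = α + 25 = ∛(498), so β^3 = 498. Then (α + 25)^3 - 498 = 0, i.e. α is a root of g(x) = (x + 25)^3 - 498 = x^3 + 75x^2 + 1875x + 15127. Since g(x) = h(x + 25) where h(x) = x^3 - 498, and h is irreducible over Q (because 498 is not a perfect cube, so h has no rational root, and a monic cubic with no rational root is irreducible), g is also irreducible (irreducibility is preserved under the substitution x → x + 25). Hence m_α(x) = x^3 + 75x^2 + 1875x + 15127.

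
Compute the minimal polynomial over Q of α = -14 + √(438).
m_α(x) = x^2 + 28x - 242

From α + 14 = √(438), squaring gives (α + 14)^2 = 438, i.e. α^2 + 28α + 196 = 438, so α^2 + 28α - 242 = 0. The discriminant of x^2 + 28x - 242 is (28)^2 - 4·(-242) = 784 + 968 = 1752, and 4·(438) is not a perfect square in Q since 438 is squarefree and ≠ 1. Hence x^2 + 28x - 242 is irreducible over Q and is the minimal polynomial of α.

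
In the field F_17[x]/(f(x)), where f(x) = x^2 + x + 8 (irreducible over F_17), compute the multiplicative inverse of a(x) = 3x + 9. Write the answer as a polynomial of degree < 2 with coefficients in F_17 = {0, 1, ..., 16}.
a(x)^(-1) ≡ 2x + 13 (mod f(x))

Since f is irreducible over F_17, F_17[x]/(f) is a field and a(x) ≠ 0 has an inverse. Apply the extended Euclidean algorithm to f(x) and a(x) in F_17[x]: f(x) = (6x + 5)·a(x) + (14). The last nonzero remainder is the constant 14 = gcd(f, a) in F_17. Back-substituting through the division chain expresses 14 = s(x)·a(x) + t(x)·f(x) with s(x) ≡ 11x + 12 (mod f), so (11x + 12)·a(x) ≡ 14 (mod f). Multiplying by 14^(-1) ≡ 11 in F_17 gives a(x)^(-1) ≡ 11·(11x + 12) ≡ 2x + 13 (mod f). Check: (3x + 9)·(2x + 13) = 6x^2 + 6x + 15 ≡ 1 (mod x^2 + x + 8).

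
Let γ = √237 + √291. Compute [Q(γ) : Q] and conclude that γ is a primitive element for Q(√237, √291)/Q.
[Q(γ) : Q] = 4 (equivalently, Q(γ) = Q(√237, √291))

Obviously Q(γ) ⊆ Q(√237, √291), and [Q(√237, √291):Q] = 4 (since 237, 291 are distinct squarefree integers > 1 with 68967 not a perfect square). To show equality we compute the minimal polynomial of γ. From γ = √237 + √291: γ^2 = 237 + 2√(68967) + 291 = 528 + 2√(68967), so γ^2 - 528 = 2√(68967); squaring, (γ^2 - 528)^2 = 4·68967, i.e. γ^4 - 1056γ^2 + 278784 - 275868 = 0, i.e. γ^4 - 1056γ^2 + 2916 = 0. So γ is a root of x^4 - 1056x^2 + 2916. This polynomial is irreducible over Q: it has no rational root (each ±√237 ± √291 is irrational), and any factorization into two quadratics over Q would force √(68967) ∈ Q (pairing opposite roots) or √237, √291 ∈ Q (other pairings), all impossible. Hence [Q(γ):Q] = 4 = [Q(√237, √291):Q], so Q(γ) = Q(√237, √291).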